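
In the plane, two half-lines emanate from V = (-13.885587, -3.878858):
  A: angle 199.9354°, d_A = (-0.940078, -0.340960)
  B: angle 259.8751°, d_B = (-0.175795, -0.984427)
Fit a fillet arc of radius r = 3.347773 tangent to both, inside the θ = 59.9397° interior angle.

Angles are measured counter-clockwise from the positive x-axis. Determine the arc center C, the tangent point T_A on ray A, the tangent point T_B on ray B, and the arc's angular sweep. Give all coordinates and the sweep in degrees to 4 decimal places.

bisector direction at 229.9052° = (-0.644054,-0.764980)
center distance |VC| = r/sin(θ/2) = 3.347773/sin(29.9699°) = 6.701655
C = V + |VC|·bis = (-18.2018,-9.0055)
T_A = V + ((C−V)·d_A)·d_A = V + 5.8056·d_A = (-19.3433,-5.8583)
T_B = V + ((C−V)·d_B)·d_B = V + 5.8056·d_B = (-14.9062,-9.5940)
sweep = 180° − θ = 120.0603°

center=(-18.2018,-9.0055) T_A=(-19.3433,-5.8583) T_B=(-14.9062,-9.5940) sweep=120.0603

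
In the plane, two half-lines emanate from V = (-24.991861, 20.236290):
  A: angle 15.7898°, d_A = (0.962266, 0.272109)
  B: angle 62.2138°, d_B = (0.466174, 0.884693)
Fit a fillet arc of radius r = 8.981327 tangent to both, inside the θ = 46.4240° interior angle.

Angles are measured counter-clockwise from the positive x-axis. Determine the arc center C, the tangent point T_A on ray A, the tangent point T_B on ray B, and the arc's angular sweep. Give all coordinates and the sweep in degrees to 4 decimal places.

bisector direction at 39.0018° = (0.777126,0.629345)
center distance |VC| = r/sin(θ/2) = 8.981327/sin(23.2120°) = 22.787473
C = V + |VC|·bis = (-7.2831,34.5775)
T_A = V + ((C−V)·d_A)·d_A = V + 20.9429·d_A = (-4.8392,25.9350)
T_B = V + ((C−V)·d_B)·d_B = V + 20.9429·d_B = (-15.2288,38.7643)
sweep = 180° − θ = 133.5760°

center=(-7.2831,34.5775) T_A=(-4.8392,25.9350) T_B=(-15.2288,38.7643) sweep=133.5760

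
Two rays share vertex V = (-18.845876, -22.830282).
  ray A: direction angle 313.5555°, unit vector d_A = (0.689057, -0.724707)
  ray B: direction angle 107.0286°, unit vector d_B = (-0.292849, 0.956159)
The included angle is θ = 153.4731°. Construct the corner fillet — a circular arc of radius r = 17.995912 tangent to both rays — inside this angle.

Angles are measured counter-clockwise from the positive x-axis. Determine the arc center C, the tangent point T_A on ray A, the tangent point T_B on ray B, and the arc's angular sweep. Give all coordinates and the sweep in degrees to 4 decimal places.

center=(-2.8812,-13.5042) T_A=(-15.9229,-25.9044) T_B=(-20.0881,-18.7743) sweep=26.5269

bisector direction at 30.2921° = (0.863466,0.504408)
center distance |VC| = r/sin(θ/2) = 17.995912/sin(76.7365°) = 18.489101
C = V + |VC|·bis = (-2.8812,-13.5042)
T_A = V + ((C−V)·d_A)·d_A = V + 4.2419·d_A = (-15.9229,-25.9044)
T_B = V + ((C−V)·d_B)·d_B = V + 4.2419·d_B = (-20.0881,-18.7743)
sweep = 180° − θ = 26.5269°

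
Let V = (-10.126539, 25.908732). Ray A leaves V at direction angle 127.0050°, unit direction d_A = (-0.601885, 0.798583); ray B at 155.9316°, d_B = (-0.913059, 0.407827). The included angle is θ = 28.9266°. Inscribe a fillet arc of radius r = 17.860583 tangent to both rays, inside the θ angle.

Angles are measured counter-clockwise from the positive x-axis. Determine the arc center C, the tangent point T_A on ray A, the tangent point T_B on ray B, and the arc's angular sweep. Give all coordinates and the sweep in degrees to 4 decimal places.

bisector direction at 141.4683° = (-0.782264,0.622948)
center distance |VC| = r/sin(θ/2) = 17.860583/sin(14.4633°) = 71.511034
C = V + |VC|·bis = (-66.0670,70.4564)
T_A = V + ((C−V)·d_A)·d_A = V + 69.2447·d_A = (-51.8039,81.2064)
T_B = V + ((C−V)·d_B)·d_B = V + 69.2447·d_B = (-73.3510,54.1486)
sweep = 180° − θ = 151.0734°

center=(-66.0670,70.4564) T_A=(-51.8039,81.2064) T_B=(-73.3510,54.1486) sweep=151.0734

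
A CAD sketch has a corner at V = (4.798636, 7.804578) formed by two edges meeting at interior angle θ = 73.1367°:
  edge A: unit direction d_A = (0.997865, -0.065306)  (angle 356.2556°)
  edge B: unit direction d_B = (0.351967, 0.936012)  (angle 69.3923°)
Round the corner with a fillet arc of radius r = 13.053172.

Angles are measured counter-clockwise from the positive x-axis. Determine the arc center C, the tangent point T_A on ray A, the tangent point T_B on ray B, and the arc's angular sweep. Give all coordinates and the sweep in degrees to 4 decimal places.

bisector direction at 32.8240° = (0.840340,0.542060)
center distance |VC| = r/sin(θ/2) = 13.053172/sin(36.5684°) = 21.909334
C = V + |VC|·bis = (23.2099,19.6807)
T_A = V + ((C−V)·d_A)·d_A = V + 17.5964·d_A = (22.3575,6.6554)
T_B = V + ((C−V)·d_B)·d_B = V + 17.5964·d_B = (10.9920,24.2750)
sweep = 180° − θ = 106.8633°

center=(23.2099,19.6807) T_A=(22.3575,6.6554) T_B=(10.9920,24.2750) sweep=106.8633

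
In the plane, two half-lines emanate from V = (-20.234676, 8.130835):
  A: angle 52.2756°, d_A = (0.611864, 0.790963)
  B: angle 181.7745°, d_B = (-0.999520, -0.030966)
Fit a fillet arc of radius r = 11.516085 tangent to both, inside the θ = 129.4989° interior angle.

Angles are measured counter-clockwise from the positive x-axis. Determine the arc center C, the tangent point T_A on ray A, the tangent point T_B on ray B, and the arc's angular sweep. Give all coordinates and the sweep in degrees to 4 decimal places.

center=(-26.0202,19.4732) T_A=(-16.9114,12.4269) T_B=(-25.6635,7.9626) sweep=50.5011

bisector direction at 117.0250° = (-0.454380,0.890808)
center distance |VC| = r/sin(θ/2) = 11.516085/sin(64.7494°) = 12.732679
C = V + |VC|·bis = (-26.0202,19.4732)
T_A = V + ((C−V)·d_A)·d_A = V + 5.4315·d_A = (-16.9114,12.4269)
T_B = V + ((C−V)·d_B)·d_B = V + 5.4315·d_B = (-25.6635,7.9626)
sweep = 180° − θ = 50.5011°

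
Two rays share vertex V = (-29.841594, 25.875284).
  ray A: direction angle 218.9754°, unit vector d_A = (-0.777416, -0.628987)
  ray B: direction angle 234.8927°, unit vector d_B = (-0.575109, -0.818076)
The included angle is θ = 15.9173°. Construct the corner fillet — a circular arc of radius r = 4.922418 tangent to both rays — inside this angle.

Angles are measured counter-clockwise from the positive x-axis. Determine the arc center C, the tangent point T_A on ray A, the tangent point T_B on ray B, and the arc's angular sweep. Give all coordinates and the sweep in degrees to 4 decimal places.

center=(-54.1176,-0.0976) T_A=(-57.2138,3.7292) T_B=(-50.0907,-2.9285) sweep=164.0827

bisector direction at 226.9341° = (-0.682840,-0.730568)
center distance |VC| = r/sin(θ/2) = 4.922418/sin(7.9586°) = 35.551604
C = V + |VC|·bis = (-54.1176,-0.0976)
T_A = V + ((C−V)·d_A)·d_A = V + 35.2092·d_A = (-57.2138,3.7292)
T_B = V + ((C−V)·d_B)·d_B = V + 35.2092·d_B = (-50.0907,-2.9285)
sweep = 180° − θ = 164.0827°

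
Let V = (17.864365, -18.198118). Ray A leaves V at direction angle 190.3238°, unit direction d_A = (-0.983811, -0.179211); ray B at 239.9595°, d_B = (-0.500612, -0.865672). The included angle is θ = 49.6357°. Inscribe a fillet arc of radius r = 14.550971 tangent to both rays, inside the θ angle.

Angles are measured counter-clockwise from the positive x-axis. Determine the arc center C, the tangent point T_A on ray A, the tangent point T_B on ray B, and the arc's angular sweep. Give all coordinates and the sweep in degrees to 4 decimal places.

center=(-10.4840,-38.1525) T_A=(-13.0917,-23.8371) T_B=(2.1124,-45.4369) sweep=130.3643

bisector direction at 215.1416° = (-0.817732,-0.575600)
center distance |VC| = r/sin(θ/2) = 14.550971/sin(24.8178°) = 34.667053
C = V + |VC|·bis = (-10.4840,-38.1525)
T_A = V + ((C−V)·d_A)·d_A = V + 31.4654·d_A = (-13.0917,-23.8371)
T_B = V + ((C−V)·d_B)·d_B = V + 31.4654·d_B = (2.1124,-45.4369)
sweep = 180° − θ = 130.3643°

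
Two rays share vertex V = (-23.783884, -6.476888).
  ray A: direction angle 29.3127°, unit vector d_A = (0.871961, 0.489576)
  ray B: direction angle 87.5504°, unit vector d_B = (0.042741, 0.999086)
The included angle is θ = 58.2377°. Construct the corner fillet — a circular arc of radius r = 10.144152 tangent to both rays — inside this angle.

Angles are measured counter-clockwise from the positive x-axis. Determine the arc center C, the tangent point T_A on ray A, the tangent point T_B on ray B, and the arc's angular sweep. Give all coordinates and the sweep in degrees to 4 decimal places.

bisector direction at 58.4316° = (0.523517,0.852015)
center distance |VC| = r/sin(θ/2) = 10.144152/sin(29.1188°) = 20.846026
C = V + |VC|·bis = (-12.8706,11.2842)
T_A = V + ((C−V)·d_A)·d_A = V + 18.2113·d_A = (-7.9043,2.4389)
T_B = V + ((C−V)·d_B)·d_B = V + 18.2113·d_B = (-23.0055,11.7178)
sweep = 180° − θ = 121.7623°

center=(-12.8706,11.2842) T_A=(-7.9043,2.4389) T_B=(-23.0055,11.7178) sweep=121.7623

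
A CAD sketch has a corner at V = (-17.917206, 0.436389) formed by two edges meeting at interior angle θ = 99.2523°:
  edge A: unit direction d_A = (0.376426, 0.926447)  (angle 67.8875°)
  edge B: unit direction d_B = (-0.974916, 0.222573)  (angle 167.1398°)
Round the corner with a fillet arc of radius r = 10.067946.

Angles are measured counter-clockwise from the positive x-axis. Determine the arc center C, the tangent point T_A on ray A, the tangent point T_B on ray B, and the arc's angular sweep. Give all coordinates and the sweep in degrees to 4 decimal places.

bisector direction at 117.5136° = (-0.461960,0.886901)
center distance |VC| = r/sin(θ/2) = 10.067946/sin(49.6262°) = 13.215406
C = V + |VC|·bis = (-24.0222,12.1571)
T_A = V + ((C−V)·d_A)·d_A = V + 8.5606·d_A = (-14.6948,8.3673)
T_B = V + ((C−V)·d_B)·d_B = V + 8.5606·d_B = (-26.2630,2.3417)
sweep = 180° − θ = 80.7477°

center=(-24.0222,12.1571) T_A=(-14.6948,8.3673) T_B=(-26.2630,2.3417) sweep=80.7477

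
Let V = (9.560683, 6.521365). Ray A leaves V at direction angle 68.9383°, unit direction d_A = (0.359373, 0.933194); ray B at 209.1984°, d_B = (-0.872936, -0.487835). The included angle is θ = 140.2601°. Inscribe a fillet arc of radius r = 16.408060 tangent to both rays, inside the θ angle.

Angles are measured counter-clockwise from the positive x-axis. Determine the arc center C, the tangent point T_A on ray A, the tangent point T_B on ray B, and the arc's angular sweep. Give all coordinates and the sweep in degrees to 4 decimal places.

center=(-3.6202,17.9517) T_A=(11.6917,12.0551) T_B=(4.3843,3.6285) sweep=39.7399

bisector direction at 139.0683° = (-0.755492,0.655158)
center distance |VC| = r/sin(θ/2) = 16.408060/sin(70.1300°) = 17.446724
C = V + |VC|·bis = (-3.6202,17.9517)
T_A = V + ((C−V)·d_A)·d_A = V + 5.9299·d_A = (11.6917,12.0551)
T_B = V + ((C−V)·d_B)·d_B = V + 5.9299·d_B = (4.3843,3.6285)
sweep = 180° − θ = 39.7399°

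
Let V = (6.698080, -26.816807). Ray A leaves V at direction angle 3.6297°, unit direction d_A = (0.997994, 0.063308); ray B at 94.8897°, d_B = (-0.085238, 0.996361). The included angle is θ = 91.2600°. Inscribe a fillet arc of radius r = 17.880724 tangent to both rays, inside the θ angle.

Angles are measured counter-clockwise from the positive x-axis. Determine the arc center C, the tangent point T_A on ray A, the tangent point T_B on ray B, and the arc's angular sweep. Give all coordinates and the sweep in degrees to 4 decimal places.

center=(23.0228,-7.8646) T_A=(24.1548,-25.7094) T_B=(5.2071,-9.3887) sweep=88.7400

bisector direction at 49.2597° = (0.652631,0.757675)
center distance |VC| = r/sin(θ/2) = 17.880724/sin(45.6300°) = 25.013641
C = V + |VC|·bis = (23.0228,-7.8646)
T_A = V + ((C−V)·d_A)·d_A = V + 17.4918·d_A = (24.1548,-25.7094)
T_B = V + ((C−V)·d_B)·d_B = V + 17.4918·d_B = (5.2071,-9.3887)
sweep = 180° − θ = 88.7400°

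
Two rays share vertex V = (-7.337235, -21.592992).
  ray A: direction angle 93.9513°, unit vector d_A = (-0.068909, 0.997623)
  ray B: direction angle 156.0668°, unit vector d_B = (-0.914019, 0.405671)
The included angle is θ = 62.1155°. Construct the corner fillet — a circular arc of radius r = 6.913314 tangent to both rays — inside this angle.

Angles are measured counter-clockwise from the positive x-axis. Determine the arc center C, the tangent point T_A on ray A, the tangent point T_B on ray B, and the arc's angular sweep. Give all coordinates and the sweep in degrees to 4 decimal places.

center=(-15.0251,-10.6172) T_A=(-8.1283,-10.1408) T_B=(-17.8297,-16.9361) sweep=117.8845

bisector direction at 125.0091° = (-0.573706,0.819061)
center distance |VC| = r/sin(θ/2) = 6.913314/sin(31.0577°) = 13.400446
C = V + |VC|·bis = (-15.0251,-10.6172)
T_A = V + ((C−V)·d_A)·d_A = V + 11.4795·d_A = (-8.1283,-10.1408)
T_B = V + ((C−V)·d_B)·d_B = V + 11.4795·d_B = (-17.8297,-16.9361)
sweep = 180° − θ = 117.8845°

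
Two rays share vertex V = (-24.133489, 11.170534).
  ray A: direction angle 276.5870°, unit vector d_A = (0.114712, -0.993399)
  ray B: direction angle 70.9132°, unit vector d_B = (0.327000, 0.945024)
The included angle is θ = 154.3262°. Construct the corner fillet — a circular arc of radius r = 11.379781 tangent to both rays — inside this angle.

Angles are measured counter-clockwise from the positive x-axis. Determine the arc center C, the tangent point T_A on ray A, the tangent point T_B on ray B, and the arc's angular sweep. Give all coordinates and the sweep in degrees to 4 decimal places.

center=(-12.5314,9.8999) T_A=(-23.8360,8.5945) T_B=(-23.2855,13.6211) sweep=25.6738

bisector direction at 353.7501° = (0.994057,-0.108865)
center distance |VC| = r/sin(θ/2) = 11.379781/sin(77.1631°) = 11.671493
C = V + |VC|·bis = (-12.5314,9.8999)
T_A = V + ((C−V)·d_A)·d_A = V + 2.5931·d_A = (-23.8360,8.5945)
T_B = V + ((C−V)·d_B)·d_B = V + 2.5931·d_B = (-23.2855,13.6211)
sweep = 180° − θ = 25.6738°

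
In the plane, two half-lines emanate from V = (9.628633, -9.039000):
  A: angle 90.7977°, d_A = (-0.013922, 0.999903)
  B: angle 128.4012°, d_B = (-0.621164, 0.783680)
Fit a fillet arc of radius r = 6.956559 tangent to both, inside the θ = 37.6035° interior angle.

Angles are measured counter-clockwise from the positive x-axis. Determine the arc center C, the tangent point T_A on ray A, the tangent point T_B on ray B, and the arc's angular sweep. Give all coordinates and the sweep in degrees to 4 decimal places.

center=(2.3883,11.2949) T_A=(9.3442,11.3917) T_B=(-3.0634,6.9737) sweep=142.3965

bisector direction at 109.5995° = (-0.335443,0.942061)
center distance |VC| = r/sin(θ/2) = 6.956559/sin(18.8017°) = 21.584472
C = V + |VC|·bis = (2.3883,11.2949)
T_A = V + ((C−V)·d_A)·d_A = V + 20.4327·d_A = (9.3442,11.3917)
T_B = V + ((C−V)·d_B)·d_B = V + 20.4327·d_B = (-3.0634,6.9737)
sweep = 180° − θ = 142.3965°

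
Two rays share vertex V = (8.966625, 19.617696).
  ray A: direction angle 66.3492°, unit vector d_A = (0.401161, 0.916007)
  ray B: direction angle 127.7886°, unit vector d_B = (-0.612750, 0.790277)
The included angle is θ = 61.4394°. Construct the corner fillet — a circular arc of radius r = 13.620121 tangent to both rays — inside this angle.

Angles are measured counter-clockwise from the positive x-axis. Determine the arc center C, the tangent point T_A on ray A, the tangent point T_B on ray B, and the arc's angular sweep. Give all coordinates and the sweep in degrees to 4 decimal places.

bisector direction at 97.0689° = (-0.123063,0.992399)
center distance |VC| = r/sin(θ/2) = 13.620121/sin(30.7197°) = 26.662282
C = V + |VC|·bis = (5.6855,46.0773)
T_A = V + ((C−V)·d_A)·d_A = V + 22.9209·d_A = (18.1616,40.6134)
T_B = V + ((C−V)·d_B)·d_B = V + 22.9209·d_B = (-5.0782,37.7316)
sweep = 180° − θ = 118.5606°

center=(5.6855,46.0773) T_A=(18.1616,40.6134) T_B=(-5.0782,37.7316) sweep=118.5606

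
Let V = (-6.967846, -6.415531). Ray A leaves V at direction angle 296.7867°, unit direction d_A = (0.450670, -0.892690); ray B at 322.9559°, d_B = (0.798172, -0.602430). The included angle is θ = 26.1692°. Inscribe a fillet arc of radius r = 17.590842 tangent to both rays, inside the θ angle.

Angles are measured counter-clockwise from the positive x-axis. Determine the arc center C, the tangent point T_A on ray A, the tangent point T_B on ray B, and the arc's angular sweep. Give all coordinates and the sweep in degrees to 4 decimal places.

center=(42.8440,-66.0505) T_A=(27.1408,-73.9782) T_B=(53.4412,-52.0100) sweep=153.8308

bisector direction at 309.8713° = (0.641065,-0.767486)
center distance |VC| = r/sin(θ/2) = 17.590842/sin(13.0846°) = 77.701664
C = V + |VC|·bis = (42.8440,-66.0505)
T_A = V + ((C−V)·d_A)·d_A = V + 75.6843·d_A = (27.1408,-73.9782)
T_B = V + ((C−V)·d_B)·d_B = V + 75.6843·d_B = (53.4412,-52.0100)
sweep = 180° − θ = 153.8308°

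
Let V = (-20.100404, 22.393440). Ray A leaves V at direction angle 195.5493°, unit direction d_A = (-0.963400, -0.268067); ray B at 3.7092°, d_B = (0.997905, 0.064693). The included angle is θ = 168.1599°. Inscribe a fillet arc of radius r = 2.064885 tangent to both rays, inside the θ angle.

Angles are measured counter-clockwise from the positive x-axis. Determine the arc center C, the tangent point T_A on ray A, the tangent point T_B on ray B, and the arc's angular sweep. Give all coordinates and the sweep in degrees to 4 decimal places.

bisector direction at 279.6293° = (0.167272,-0.985911)
center distance |VC| = r/sin(θ/2) = 2.064885/sin(84.0799°) = 2.075957
C = V + |VC|·bis = (-19.7532,20.3467)
T_A = V + ((C−V)·d_A)·d_A = V + 0.2141·d_A = (-20.3067,22.3360)
T_B = V + ((C−V)·d_B)·d_B = V + 0.2141·d_B = (-19.8867,22.4073)
sweep = 180° − θ = 11.8401°

center=(-19.7532,20.3467) T_A=(-20.3067,22.3360) T_B=(-19.8867,22.4073) sweep=11.8401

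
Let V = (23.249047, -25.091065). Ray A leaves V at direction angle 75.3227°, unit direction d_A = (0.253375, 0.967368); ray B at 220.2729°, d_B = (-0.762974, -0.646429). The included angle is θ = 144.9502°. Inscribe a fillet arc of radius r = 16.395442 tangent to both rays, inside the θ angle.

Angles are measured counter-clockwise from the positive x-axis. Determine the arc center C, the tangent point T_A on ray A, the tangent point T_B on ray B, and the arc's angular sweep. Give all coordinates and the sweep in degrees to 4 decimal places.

center=(8.7004,-15.9285) T_A=(24.5608,-20.0827) T_B=(19.2989,-28.4378) sweep=35.0498

bisector direction at 147.7978° = (-0.846173,0.532909)
center distance |VC| = r/sin(θ/2) = 16.395442/sin(72.4751°) = 17.193456
C = V + |VC|·bis = (8.7004,-15.9285)
T_A = V + ((C−V)·d_A)·d_A = V + 5.1773·d_A = (24.5608,-20.0827)
T_B = V + ((C−V)·d_B)·d_B = V + 5.1773·d_B = (19.2989,-28.4378)
sweep = 180° − θ = 35.0498°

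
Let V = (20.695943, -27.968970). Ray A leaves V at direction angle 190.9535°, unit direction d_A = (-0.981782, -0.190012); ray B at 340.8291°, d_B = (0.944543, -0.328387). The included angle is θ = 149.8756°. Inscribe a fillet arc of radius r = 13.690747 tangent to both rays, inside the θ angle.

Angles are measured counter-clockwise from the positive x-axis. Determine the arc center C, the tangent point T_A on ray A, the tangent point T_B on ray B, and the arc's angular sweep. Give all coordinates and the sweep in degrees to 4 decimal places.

center=(19.6801,-42.1104) T_A=(17.0787,-28.6690) T_B=(24.1760,-29.1789) sweep=30.1244

bisector direction at 265.8913° = (-0.071649,-0.997430)
center distance |VC| = r/sin(θ/2) = 13.690747/sin(74.9378°) = 14.177837
C = V + |VC|·bis = (19.6801,-42.1104)
T_A = V + ((C−V)·d_A)·d_A = V + 3.6844·d_A = (17.0787,-28.6690)
T_B = V + ((C−V)·d_B)·d_B = V + 3.6844·d_B = (24.1760,-29.1789)
sweep = 180° − θ = 30.1244°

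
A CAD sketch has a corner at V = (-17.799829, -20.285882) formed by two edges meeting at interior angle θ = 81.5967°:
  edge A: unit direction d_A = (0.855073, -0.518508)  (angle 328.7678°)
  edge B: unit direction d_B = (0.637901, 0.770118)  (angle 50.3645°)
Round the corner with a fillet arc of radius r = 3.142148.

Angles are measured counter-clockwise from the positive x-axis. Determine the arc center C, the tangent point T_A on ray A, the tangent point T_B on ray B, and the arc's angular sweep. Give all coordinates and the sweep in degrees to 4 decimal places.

center=(-13.0578,-19.4867) T_A=(-14.6870,-22.1735) T_B=(-15.4776,-17.4823) sweep=98.4033

bisector direction at 9.5661° = (0.986094,0.166186)
center distance |VC| = r/sin(θ/2) = 3.142148/sin(40.7983°) = 4.808928
C = V + |VC|·bis = (-13.0578,-19.4867)
T_A = V + ((C−V)·d_A)·d_A = V + 3.6404·d_A = (-14.6870,-22.1735)
T_B = V + ((C−V)·d_B)·d_B = V + 3.6404·d_B = (-15.4776,-17.4823)
sweep = 180° − θ = 98.4033°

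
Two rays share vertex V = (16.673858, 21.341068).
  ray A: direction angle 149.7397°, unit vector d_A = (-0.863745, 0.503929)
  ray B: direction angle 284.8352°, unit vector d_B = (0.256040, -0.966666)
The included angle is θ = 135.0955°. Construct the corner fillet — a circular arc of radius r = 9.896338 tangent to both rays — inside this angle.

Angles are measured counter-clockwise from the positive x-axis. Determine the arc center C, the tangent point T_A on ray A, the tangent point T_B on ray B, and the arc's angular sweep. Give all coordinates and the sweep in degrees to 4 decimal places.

center=(8.1545,14.8540) T_A=(13.1415,23.4019) T_B=(17.7209,17.3878) sweep=44.9045

bisector direction at 217.2875° = (-0.795606,-0.605814)
center distance |VC| = r/sin(θ/2) = 9.896338/sin(67.5477°) = 10.708026
C = V + |VC|·bis = (8.1545,14.8540)
T_A = V + ((C−V)·d_A)·d_A = V + 4.0895·d_A = (13.1415,23.4019)
T_B = V + ((C−V)·d_B)·d_B = V + 4.0895·d_B = (17.7209,17.3878)
sweep = 180° − θ = 44.9045°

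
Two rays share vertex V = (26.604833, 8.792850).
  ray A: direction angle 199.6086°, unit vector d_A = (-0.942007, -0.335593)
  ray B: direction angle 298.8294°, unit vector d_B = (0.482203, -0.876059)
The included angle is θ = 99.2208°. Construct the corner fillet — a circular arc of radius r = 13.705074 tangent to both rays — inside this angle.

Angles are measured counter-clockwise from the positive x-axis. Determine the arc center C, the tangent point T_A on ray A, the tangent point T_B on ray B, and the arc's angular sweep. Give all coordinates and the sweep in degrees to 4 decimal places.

center=(20.2207,-8.0303) T_A=(15.6214,4.8800) T_B=(32.2272,-1.4217) sweep=80.7792

bisector direction at 249.2190° = (-0.354797,-0.934943)
center distance |VC| = r/sin(θ/2) = 13.705074/sin(49.6104°) = 17.993786
C = V + |VC|·bis = (20.2207,-8.0303)
T_A = V + ((C−V)·d_A)·d_A = V + 11.6596·d_A = (15.6214,4.8800)
T_B = V + ((C−V)·d_B)·d_B = V + 11.6596·d_B = (32.2272,-1.4217)
sweep = 180° − θ = 80.7792°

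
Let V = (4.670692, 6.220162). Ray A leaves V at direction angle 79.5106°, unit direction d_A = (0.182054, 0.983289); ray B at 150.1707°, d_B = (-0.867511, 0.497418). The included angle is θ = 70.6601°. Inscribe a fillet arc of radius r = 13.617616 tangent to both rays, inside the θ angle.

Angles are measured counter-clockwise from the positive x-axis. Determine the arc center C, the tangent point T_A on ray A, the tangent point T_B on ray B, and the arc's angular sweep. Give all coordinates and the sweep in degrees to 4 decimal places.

center=(-5.2218,27.5897) T_A=(8.1682,25.1106) T_B=(-11.9955,15.7763) sweep=109.3399

bisector direction at 114.8407° = (-0.420096,0.907480)
center distance |VC| = r/sin(θ/2) = 13.617616/sin(35.3300°) = 23.548254
C = V + |VC|·bis = (-5.2218,27.5897)
T_A = V + ((C−V)·d_A)·d_A = V + 19.2115·d_A = (8.1682,25.1106)
T_B = V + ((C−V)·d_B)·d_B = V + 19.2115·d_B = (-11.9955,15.7763)
sweep = 180° − θ = 109.3399°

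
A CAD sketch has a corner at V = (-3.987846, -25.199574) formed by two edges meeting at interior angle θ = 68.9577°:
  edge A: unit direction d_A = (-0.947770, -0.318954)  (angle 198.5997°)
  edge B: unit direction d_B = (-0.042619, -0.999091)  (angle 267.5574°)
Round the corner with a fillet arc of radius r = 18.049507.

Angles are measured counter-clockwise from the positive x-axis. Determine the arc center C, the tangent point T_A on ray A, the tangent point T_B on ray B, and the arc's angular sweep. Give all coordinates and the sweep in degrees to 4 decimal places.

center=(-23.1411,-50.6894) T_A=(-28.8981,-33.5826) T_B=(-5.1080,-51.4587) sweep=111.0423

bisector direction at 233.0786° = (-0.600720,-0.799460)
center distance |VC| = r/sin(θ/2) = 18.049507/sin(34.4789°) = 31.883843
C = V + |VC|·bis = (-23.1411,-50.6894)
T_A = V + ((C−V)·d_A)·d_A = V + 26.2830·d_A = (-28.8981,-33.5826)
T_B = V + ((C−V)·d_B)·d_B = V + 26.2830·d_B = (-5.1080,-51.4587)
sweep = 180° − θ = 111.0423°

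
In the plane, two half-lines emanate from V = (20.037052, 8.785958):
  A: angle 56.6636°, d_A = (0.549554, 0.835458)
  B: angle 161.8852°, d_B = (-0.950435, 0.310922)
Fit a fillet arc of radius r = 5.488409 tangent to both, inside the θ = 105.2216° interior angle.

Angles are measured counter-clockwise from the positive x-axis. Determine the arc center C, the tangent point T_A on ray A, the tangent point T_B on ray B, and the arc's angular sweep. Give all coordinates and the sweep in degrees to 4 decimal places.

bisector direction at 109.2744° = (-0.330093,0.943949)
center distance |VC| = r/sin(θ/2) = 5.488409/sin(52.6108°) = 6.907751
C = V + |VC|·bis = (17.7569,15.3065)
T_A = V + ((C−V)·d_A)·d_A = V + 4.1946·d_A = (22.3422,12.2903)
T_B = V + ((C−V)·d_B)·d_B = V + 4.1946·d_B = (16.0504,10.0901)
sweep = 180° − θ = 74.7784°

center=(17.7569,15.3065) T_A=(22.3422,12.2903) T_B=(16.0504,10.0901) sweep=74.7784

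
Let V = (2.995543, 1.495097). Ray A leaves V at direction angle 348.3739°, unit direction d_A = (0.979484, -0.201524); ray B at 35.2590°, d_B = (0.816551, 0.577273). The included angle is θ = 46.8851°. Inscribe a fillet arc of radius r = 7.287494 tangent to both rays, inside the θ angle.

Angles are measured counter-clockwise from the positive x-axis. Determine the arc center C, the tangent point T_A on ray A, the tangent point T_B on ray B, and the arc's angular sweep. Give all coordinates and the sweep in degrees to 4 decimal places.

bisector direction at 11.8165° = (0.978809,0.204777)
center distance |VC| = r/sin(θ/2) = 7.287494/sin(23.4426°) = 18.318141
C = V + |VC|·bis = (20.9255,5.2462)
T_A = V + ((C−V)·d_A)·d_A = V + 16.8062·d_A = (19.4569,-1.8917)
T_B = V + ((C−V)·d_B)·d_B = V + 16.8062·d_B = (16.7186,11.1968)
sweep = 180° − θ = 133.1149°

center=(20.9255,5.2462) T_A=(19.4569,-1.8917) T_B=(16.7186,11.1968) sweep=133.1149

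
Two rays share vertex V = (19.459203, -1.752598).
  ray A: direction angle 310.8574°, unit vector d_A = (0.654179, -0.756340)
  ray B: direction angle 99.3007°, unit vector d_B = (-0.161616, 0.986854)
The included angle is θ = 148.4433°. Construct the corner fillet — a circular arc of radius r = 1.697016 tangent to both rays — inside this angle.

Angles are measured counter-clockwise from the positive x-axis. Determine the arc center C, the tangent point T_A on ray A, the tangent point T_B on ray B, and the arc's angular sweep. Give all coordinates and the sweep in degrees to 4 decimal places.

bisector direction at 25.0791° = (0.905724,0.423868)
center distance |VC| = r/sin(θ/2) = 1.697016/sin(74.2216°) = 1.763462
C = V + |VC|·bis = (21.0564,-1.0051)
T_A = V + ((C−V)·d_A)·d_A = V + 0.4795·d_A = (19.7729,-2.1153)
T_B = V + ((C−V)·d_B)·d_B = V + 0.4795·d_B = (19.3817,-1.2794)
sweep = 180° − θ = 31.5567°

center=(21.0564,-1.0051) T_A=(19.7729,-2.1153) T_B=(19.3817,-1.2794) sweep=31.5567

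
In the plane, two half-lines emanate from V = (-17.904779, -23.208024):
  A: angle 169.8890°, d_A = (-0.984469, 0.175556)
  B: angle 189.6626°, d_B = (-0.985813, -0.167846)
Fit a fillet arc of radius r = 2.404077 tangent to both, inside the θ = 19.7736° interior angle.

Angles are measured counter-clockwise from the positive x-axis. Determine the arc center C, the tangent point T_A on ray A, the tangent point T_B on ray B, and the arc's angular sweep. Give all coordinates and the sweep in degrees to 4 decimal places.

bisector direction at 179.7758° = (-0.999992,0.003913)
center distance |VC| = r/sin(θ/2) = 2.404077/sin(9.8868°) = 14.001439
C = V + |VC|·bis = (-31.9061,-23.1532)
T_A = V + ((C−V)·d_A)·d_A = V + 13.7935·d_A = (-31.4841,-20.7865)
T_B = V + ((C−V)·d_B)·d_B = V + 13.7935·d_B = (-31.5026,-25.5232)
sweep = 180° − θ = 160.2264°

center=(-31.9061,-23.1532) T_A=(-31.4841,-20.7865) T_B=(-31.5026,-25.5232) sweep=160.2264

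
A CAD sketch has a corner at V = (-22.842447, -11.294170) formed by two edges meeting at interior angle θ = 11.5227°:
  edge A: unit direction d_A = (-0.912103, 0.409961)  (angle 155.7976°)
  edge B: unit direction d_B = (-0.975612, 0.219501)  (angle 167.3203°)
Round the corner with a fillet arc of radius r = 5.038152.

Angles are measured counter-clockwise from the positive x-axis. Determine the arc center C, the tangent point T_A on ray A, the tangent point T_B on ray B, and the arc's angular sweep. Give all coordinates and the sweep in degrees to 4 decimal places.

bisector direction at 161.5589° = (-0.948650,0.316329)
center distance |VC| = r/sin(θ/2) = 5.038152/sin(5.7614°) = 50.188216
C = V + |VC|·bis = (-70.4535,4.5818)
T_A = V + ((C−V)·d_A)·d_A = V + 49.9347·d_A = (-68.3880,9.1771)
T_B = V + ((C−V)·d_B)·d_B = V + 49.9347·d_B = (-71.5594,-0.3335)
sweep = 180° − θ = 168.4773°

center=(-70.4535,4.5818) T_A=(-68.3880,9.1771) T_B=(-71.5594,-0.3335) sweep=168.4773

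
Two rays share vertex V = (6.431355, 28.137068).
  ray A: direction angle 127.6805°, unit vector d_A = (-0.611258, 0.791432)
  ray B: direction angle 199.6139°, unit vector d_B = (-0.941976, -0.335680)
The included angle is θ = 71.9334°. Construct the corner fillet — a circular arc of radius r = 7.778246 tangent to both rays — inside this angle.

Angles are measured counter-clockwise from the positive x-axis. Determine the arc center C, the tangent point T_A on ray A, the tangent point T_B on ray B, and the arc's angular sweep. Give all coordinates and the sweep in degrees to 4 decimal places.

center=(-6.2766,31.8659) T_A=(-0.1207,36.6204) T_B=(-3.6656,24.5389) sweep=108.0666

bisector direction at 163.6472° = (-0.959546,0.281551)
center distance |VC| = r/sin(θ/2) = 7.778246/sin(35.9667°) = 13.243739
C = V + |VC|·bis = (-6.2766,31.8659)
T_A = V + ((C−V)·d_A)·d_A = V + 10.7189·d_A = (-0.1207,36.6204)
T_B = V + ((C−V)·d_B)·d_B = V + 10.7189·d_B = (-3.6656,24.5389)
sweep = 180° − θ = 108.0666°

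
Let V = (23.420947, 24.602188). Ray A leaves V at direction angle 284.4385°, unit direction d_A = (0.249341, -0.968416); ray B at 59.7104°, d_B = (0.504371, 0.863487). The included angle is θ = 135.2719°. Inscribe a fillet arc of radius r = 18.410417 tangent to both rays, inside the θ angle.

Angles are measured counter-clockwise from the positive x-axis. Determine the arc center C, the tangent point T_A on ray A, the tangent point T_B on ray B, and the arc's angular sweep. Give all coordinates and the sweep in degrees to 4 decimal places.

center=(43.1386,21.8572) T_A=(25.3096,17.2667) T_B=(27.2414,31.1429) sweep=44.7281

bisector direction at 352.0744° = (0.990448,-0.137886)
center distance |VC| = r/sin(θ/2) = 18.410417/sin(67.6359°) = 19.907782
C = V + |VC|·bis = (43.1386,21.8572)
T_A = V + ((C−V)·d_A)·d_A = V + 7.5747·d_A = (25.3096,17.2667)
T_B = V + ((C−V)·d_B)·d_B = V + 7.5747·d_B = (27.2414,31.1429)
sweep = 180° − θ = 44.7281°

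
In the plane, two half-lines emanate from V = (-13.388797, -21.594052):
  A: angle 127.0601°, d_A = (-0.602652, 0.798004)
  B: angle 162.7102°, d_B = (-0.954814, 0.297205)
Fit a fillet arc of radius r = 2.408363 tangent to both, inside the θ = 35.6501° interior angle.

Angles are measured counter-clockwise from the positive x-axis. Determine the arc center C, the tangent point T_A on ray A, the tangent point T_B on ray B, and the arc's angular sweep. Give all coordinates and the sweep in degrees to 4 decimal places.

center=(-19.8245,-17.0685) T_A=(-17.9026,-15.6171) T_B=(-20.5403,-19.3680) sweep=144.3499

bisector direction at 144.8852° = (-0.818001,0.575217)
center distance |VC| = r/sin(θ/2) = 2.408363/sin(17.8251°) = 7.867599
C = V + |VC|·bis = (-19.8245,-17.0685)
T_A = V + ((C−V)·d_A)·d_A = V + 7.4899·d_A = (-17.9026,-15.6171)
T_B = V + ((C−V)·d_B)·d_B = V + 7.4899·d_B = (-20.5403,-19.3680)
sweep = 180° − θ = 144.3499°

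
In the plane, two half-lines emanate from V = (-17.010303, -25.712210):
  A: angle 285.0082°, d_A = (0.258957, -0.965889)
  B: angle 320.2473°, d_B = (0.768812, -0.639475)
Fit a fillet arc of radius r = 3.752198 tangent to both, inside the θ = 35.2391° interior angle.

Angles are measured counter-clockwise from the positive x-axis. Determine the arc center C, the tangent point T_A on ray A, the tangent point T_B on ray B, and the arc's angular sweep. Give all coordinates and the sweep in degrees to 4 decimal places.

center=(-10.3267,-36.1520) T_A=(-13.9509,-37.1236) T_B=(-7.9272,-33.2673) sweep=144.7609

bisector direction at 302.6277° = (0.539179,-0.842191)
center distance |VC| = r/sin(θ/2) = 3.752198/sin(17.6196°) = 12.395965
C = V + |VC|·bis = (-10.3267,-36.1520)
T_A = V + ((C−V)·d_A)·d_A = V + 11.8144·d_A = (-13.9509,-37.1236)
T_B = V + ((C−V)·d_B)·d_B = V + 11.8144·d_B = (-7.9272,-33.2673)
sweep = 180° − θ = 144.7609°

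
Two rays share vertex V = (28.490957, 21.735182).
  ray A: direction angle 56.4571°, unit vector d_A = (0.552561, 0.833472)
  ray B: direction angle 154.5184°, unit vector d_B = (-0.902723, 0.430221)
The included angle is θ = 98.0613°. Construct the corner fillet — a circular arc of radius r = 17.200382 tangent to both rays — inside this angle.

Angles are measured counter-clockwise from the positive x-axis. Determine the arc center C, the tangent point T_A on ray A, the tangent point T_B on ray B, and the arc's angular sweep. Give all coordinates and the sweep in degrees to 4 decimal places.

bisector direction at 105.4878° = (-0.267032,0.963688)
center distance |VC| = r/sin(θ/2) = 17.200382/sin(49.0307°) = 22.780140
C = V + |VC|·bis = (22.4079,43.6881)
T_A = V + ((C−V)·d_A)·d_A = V + 14.9359·d_A = (36.7440,34.1839)
T_B = V + ((C−V)·d_B)·d_B = V + 14.9359·d_B = (15.0080,28.1609)
sweep = 180° − θ = 81.9387°

center=(22.4079,43.6881) T_A=(36.7440,34.1839) T_B=(15.0080,28.1609) sweep=81.9387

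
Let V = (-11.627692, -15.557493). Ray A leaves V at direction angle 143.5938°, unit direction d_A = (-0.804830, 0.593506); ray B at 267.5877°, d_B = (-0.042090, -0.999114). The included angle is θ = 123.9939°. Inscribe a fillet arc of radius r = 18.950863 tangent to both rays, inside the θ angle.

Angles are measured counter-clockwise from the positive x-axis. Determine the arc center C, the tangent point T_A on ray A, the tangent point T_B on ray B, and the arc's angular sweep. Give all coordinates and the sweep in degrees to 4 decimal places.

center=(-30.9859,-24.8286) T_A=(-19.7385,-9.5763) T_B=(-12.0519,-25.6262) sweep=56.0061

bisector direction at 205.5907° = (-0.901902,-0.431940)
center distance |VC| = r/sin(θ/2) = 18.950863/sin(61.9969°) = 21.463787
C = V + |VC|·bis = (-30.9859,-24.8286)
T_A = V + ((C−V)·d_A)·d_A = V + 10.0776·d_A = (-19.7385,-9.5763)
T_B = V + ((C−V)·d_B)·d_B = V + 10.0776·d_B = (-12.0519,-25.6262)
sweep = 180° − θ = 56.0061°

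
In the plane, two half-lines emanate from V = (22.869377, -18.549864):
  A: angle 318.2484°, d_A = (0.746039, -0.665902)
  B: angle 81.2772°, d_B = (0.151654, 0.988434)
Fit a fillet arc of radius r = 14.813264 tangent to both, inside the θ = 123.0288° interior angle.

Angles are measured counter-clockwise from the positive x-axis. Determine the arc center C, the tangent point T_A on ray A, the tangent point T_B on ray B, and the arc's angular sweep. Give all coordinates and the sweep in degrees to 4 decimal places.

bisector direction at 19.7628° = (0.941101,0.338127)
center distance |VC| = r/sin(θ/2) = 14.813264/sin(61.5144°) = 16.853613
C = V + |VC|·bis = (38.7303,-12.8512)
T_A = V + ((C−V)·d_A)·d_A = V + 8.0381·d_A = (28.8661,-23.9025)
T_B = V + ((C−V)·d_B)·d_B = V + 8.0381·d_B = (24.0884,-10.6047)
sweep = 180° − θ = 56.9712°

center=(38.7303,-12.8512) T_A=(28.8661,-23.9025) T_B=(24.0884,-10.6047) sweep=56.9712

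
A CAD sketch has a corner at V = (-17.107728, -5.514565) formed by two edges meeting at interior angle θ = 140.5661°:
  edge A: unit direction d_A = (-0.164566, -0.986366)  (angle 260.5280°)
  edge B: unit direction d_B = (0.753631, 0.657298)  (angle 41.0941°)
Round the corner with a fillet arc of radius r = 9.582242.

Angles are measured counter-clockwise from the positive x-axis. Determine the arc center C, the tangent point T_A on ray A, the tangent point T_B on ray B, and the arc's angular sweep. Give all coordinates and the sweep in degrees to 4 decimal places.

center=(-8.2213,-10.4788) T_A=(-17.6729,-8.9019) T_B=(-14.5197,-3.2573) sweep=39.4339

bisector direction at 330.8111° = (0.873016,-0.487691)
center distance |VC| = r/sin(θ/2) = 9.582242/sin(70.2831°) = 10.179031
C = V + |VC|·bis = (-8.2213,-10.4788)
T_A = V + ((C−V)·d_A)·d_A = V + 3.4341·d_A = (-17.6729,-8.9019)
T_B = V + ((C−V)·d_B)·d_B = V + 3.4341·d_B = (-14.5197,-3.2573)
sweep = 180° − θ = 39.4339°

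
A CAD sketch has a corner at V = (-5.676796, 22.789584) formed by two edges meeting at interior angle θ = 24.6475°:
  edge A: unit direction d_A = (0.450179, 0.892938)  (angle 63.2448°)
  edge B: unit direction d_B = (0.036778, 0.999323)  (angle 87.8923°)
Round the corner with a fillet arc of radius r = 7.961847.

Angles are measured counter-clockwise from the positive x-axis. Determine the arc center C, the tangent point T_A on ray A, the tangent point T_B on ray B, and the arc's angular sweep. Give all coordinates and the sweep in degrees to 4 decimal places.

center=(3.6200,58.9159) T_A=(10.7294,55.3316) T_B=(-4.3365,59.2087) sweep=155.3525

bisector direction at 75.5686° = (0.249222,0.968447)
center distance |VC| = r/sin(θ/2) = 7.961847/sin(12.3238°) = 37.303316
C = V + |VC|·bis = (3.6200,58.9159)
T_A = V + ((C−V)·d_A)·d_A = V + 36.4437·d_A = (10.7294,55.3316)
T_B = V + ((C−V)·d_B)·d_B = V + 36.4437·d_B = (-4.3365,59.2087)
sweep = 180° − θ = 155.3525°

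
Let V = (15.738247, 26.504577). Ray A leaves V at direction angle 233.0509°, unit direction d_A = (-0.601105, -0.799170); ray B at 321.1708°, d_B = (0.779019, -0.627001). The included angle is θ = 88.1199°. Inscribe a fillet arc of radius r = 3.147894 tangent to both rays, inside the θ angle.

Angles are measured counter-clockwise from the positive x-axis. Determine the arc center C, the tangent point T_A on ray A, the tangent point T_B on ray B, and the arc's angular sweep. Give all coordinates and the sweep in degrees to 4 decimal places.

bisector direction at 277.1109° = (0.123789,-0.992309)
center distance |VC| = r/sin(θ/2) = 3.147894/sin(44.0600°) = 4.526669
C = V + |VC|·bis = (16.2986,22.0127)
T_A = V + ((C−V)·d_A)·d_A = V + 3.2529·d_A = (13.7829,23.9049)
T_B = V + ((C−V)·d_B)·d_B = V + 3.2529·d_B = (18.2723,24.4650)
sweep = 180° − θ = 91.8801°

center=(16.2986,22.0127) T_A=(13.7829,23.9049) T_B=(18.2723,24.4650) sweep=91.8801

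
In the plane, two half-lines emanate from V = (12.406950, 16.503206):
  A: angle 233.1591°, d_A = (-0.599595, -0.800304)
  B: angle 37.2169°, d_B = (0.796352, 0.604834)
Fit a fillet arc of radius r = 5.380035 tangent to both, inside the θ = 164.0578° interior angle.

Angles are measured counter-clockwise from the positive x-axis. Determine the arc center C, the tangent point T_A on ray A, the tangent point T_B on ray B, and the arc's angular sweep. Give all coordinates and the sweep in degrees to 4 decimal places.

bisector direction at 315.1880° = (0.709423,-0.704783)
center distance |VC| = r/sin(θ/2) = 5.380035/sin(82.0289°) = 5.432523
C = V + |VC|·bis = (16.2609,12.6745)
T_A = V + ((C−V)·d_A)·d_A = V + 0.7533·d_A = (11.9552,15.9003)
T_B = V + ((C−V)·d_B)·d_B = V + 0.7533·d_B = (13.0069,16.9589)
sweep = 180° − θ = 15.9422°

center=(16.2609,12.6745) T_A=(11.9552,15.9003) T_B=(13.0069,16.9589) sweep=15.9422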